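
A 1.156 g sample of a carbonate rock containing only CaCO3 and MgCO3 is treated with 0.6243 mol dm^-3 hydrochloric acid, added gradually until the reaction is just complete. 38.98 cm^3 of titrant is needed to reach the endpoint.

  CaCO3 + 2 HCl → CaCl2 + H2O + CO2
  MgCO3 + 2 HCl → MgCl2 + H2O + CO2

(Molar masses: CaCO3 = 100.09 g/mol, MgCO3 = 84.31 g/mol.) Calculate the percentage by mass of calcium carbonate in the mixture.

71.41 %

n(HCl) = 0.03898 × 0.6243 = 0.02434 mol
Let x = n(CaCO3), y = n(MgCO3).
Titrant: 2x + 2y = 0.02434;  mass: 100.09x + 84.31y = 1.156
Solving, x = 8.248 × 10^-3 mol, y = 3.920 × 10^-3 mol
mass of CaCO3 = 8.248 × 10^-3 × 100.09 = 0.8255 g
% CaCO3 = 0.8255 / 1.156 × 100 = 71.41 %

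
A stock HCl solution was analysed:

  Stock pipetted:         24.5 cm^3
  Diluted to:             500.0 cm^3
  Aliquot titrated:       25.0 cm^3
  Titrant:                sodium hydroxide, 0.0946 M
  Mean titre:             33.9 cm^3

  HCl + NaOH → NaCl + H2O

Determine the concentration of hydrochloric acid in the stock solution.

2.62 M

n(NaOH) = 0.0339 × 0.0946 = 3.21 × 10^-3 mol
n(HCl) in the aliquot = 3.21 × 10^-3 mol (1:1 ratio)
[HCl]_dilute = 3.21 × 10^-3 / 0.0250 = 0.128 mol/L
Dilution factor = 500.0 / 24.5 = 20.41
[HCl]_stock = 0.128 × 20.41 = 2.62 mol/L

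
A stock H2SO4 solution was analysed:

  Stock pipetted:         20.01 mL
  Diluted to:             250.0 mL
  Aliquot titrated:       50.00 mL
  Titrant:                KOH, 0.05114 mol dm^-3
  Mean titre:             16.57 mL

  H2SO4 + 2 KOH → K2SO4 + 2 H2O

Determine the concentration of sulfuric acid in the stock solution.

0.1059 mol/L

n(KOH) = 0.01657 × 0.05114 = 8.474 × 10^-4 mol
From the 1:2 ratio, n(H2SO4) in the aliquot = 1/2 × 8.474 × 10^-4 = 4.237 × 10^-4 mol
[H2SO4]_dilute = 4.237 × 10^-4 / 0.05000 = 0.008474 mol/L
Dilution factor = 250.0 / 20.01 = 12.49
[H2SO4]_stock = 0.008474 × 12.49 = 0.1059 mol/L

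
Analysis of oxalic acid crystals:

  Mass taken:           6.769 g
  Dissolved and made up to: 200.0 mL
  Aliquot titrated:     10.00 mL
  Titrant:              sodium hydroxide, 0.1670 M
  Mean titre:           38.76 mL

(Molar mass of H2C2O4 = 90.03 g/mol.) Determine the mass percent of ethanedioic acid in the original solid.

86.09 %

H2C2O4 + 2 NaOH → Na2C2O4 + 2 H2O
n(NaOH) per titration = 0.03876 × 0.1670 = 6.473 × 10^-3 mol
From the 1:2 ratio, n(H2C2O4) in each aliquot = 1/2 × 6.473 × 10^-3 = 3.236 × 10^-3 mol
n(H2C2O4) in the whole flask = 3.236 × 10^-3 × 200.0/10.00 = 0.06473 mol
mass of H2C2O4 = 0.06473 × 90.03 = 5.828 g
% H2C2O4 = 5.828 / 6.769 × 100 = 86.09 %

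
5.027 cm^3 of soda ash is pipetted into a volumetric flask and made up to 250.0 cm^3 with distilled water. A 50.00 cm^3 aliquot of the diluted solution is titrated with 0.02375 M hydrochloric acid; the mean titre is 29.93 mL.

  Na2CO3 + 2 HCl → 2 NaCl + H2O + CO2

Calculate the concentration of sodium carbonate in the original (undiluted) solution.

n(HCl) = 0.02993 × 0.02375 = 7.108 × 10^-4 mol
From the 1:2 ratio, n(Na2CO3) in the aliquot = 1/2 × 7.108 × 10^-4 = 3.554 × 10^-4 mol
[Na2CO3]_dilute = 3.554 × 10^-4 / 0.05000 = 0.007108 mol/L
Dilution factor = 250.0 / 5.027 = 49.73
[Na2CO3]_stock = 0.007108 × 49.73 = 0.3535 mol/L

0.3535 M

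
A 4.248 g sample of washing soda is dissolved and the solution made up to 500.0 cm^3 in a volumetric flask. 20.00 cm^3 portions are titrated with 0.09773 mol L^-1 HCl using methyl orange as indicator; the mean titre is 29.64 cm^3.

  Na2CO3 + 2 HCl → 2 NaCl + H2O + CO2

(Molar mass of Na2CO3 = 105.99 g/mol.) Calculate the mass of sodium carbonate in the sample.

3.838 g

n(HCl) per titration = 0.02964 × 0.09773 = 2.897 × 10^-3 mol
From the 1:2 ratio, n(Na2CO3) in each aliquot = 1/2 × 2.897 × 10^-3 = 1.448 × 10^-3 mol
n(Na2CO3) in the whole flask = 1.448 × 10^-3 × 500.0/20.00 = 0.03621 mol
mass of Na2CO3 = 0.03621 × 105.99 = 3.838 g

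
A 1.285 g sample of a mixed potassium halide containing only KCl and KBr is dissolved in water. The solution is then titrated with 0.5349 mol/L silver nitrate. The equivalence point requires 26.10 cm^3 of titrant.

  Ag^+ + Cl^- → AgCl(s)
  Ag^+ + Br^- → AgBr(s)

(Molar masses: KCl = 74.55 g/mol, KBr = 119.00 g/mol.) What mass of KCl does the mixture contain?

0.6312 g

n(AgNO3) = 0.02610 × 0.5349 = 0.01396 mol
Let x = n(KCl), y = n(KBr).
Titrant: 1x + 1y = 0.01396;  mass: 74.55x + 119.00y = 1.285
Solving, x = 8.467 × 10^-3 mol, y = 5.494 × 10^-3 mol
mass of KCl = 8.467 × 10^-3 × 74.55 = 0.6312 g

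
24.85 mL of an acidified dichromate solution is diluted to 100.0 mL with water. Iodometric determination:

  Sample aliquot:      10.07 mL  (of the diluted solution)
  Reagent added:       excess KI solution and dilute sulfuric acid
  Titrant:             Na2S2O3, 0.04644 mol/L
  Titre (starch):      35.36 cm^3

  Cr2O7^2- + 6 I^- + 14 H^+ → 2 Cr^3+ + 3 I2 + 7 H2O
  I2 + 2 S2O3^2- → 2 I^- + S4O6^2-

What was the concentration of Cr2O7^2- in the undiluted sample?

0.1094 mol/L

n(S2O3^2-) = 0.03536 × 0.04644 = 1.642 × 10^-3 mol
n(I2) = n(S2O3^2-)/2 = 8.211 × 10^-4 mol
From the 1:3 ratio, n(Cr2O7^2-) in the aliquot = 1/3 × 8.211 × 10^-4 = 2.737 × 10^-4 mol
[Cr2O7^2-]_dilute = 2.737 × 10^-4 / 0.01007 = 0.02718 mol/L
[Cr2O7^2-]_original = 0.02718 × 100.0/24.85 = 0.1094 mol/L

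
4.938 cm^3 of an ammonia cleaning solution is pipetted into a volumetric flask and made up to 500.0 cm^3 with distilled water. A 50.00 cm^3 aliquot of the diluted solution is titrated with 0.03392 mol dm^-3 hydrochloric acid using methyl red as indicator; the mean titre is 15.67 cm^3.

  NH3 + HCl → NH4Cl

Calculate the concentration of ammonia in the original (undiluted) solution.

1.076 mol/L

n(HCl) = 0.01567 × 0.03392 = 5.315 × 10^-4 mol
n(NH3) in the aliquot = 5.315 × 10^-4 mol (1:1 ratio)
[NH3]_dilute = 5.315 × 10^-4 / 0.05000 = 0.01063 mol/L
Dilution factor = 500.0 / 4.938 = 101.3
[NH3]_stock = 0.01063 × 101.3 = 1.076 mol/L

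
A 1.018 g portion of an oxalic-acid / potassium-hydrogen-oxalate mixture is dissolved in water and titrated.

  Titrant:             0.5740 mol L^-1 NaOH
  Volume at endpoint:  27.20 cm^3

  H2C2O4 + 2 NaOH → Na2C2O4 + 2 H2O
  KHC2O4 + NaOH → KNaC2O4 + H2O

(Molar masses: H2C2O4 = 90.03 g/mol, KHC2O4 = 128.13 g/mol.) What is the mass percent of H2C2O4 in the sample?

52.27 %

n(NaOH) = 0.02720 × 0.5740 = 0.01561 mol
Let x = n(H2C2O4), y = n(KHC2O4).
Titrant: 2x + 1y = 0.01561;  mass: 90.03x + 128.13y = 1.018
Solving, x = 5.910 × 10^-3 mol, y = 3.792 × 10^-3 mol
mass of H2C2O4 = 5.910 × 10^-3 × 90.03 = 0.5321 g
% H2C2O4 = 0.5321 / 1.018 × 100 = 52.27 %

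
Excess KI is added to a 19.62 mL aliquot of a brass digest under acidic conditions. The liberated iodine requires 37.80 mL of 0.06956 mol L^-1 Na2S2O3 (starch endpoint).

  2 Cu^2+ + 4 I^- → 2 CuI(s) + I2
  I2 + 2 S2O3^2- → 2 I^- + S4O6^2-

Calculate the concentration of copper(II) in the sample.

n(S2O3^2-) = 0.03780 × 0.06956 = 2.629 × 10^-3 mol
n(I2) = n(S2O3^2-)/2 = 1.315 × 10^-3 mol
From the 2:1 ratio, n(Cu2+) in the aliquot = 2/1 × 1.315 × 10^-3 = 2.629 × 10^-3 mol
[Cu2+] = 2.629 × 10^-3 / 0.01962 = 0.1340 mol/L

0.1340 mol/L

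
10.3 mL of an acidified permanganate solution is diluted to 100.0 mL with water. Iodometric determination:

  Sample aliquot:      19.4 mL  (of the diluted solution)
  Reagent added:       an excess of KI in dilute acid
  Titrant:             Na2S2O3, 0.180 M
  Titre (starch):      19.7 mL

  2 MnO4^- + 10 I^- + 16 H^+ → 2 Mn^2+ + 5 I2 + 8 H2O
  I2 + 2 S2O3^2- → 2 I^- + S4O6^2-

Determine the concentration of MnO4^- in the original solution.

0.355 M

n(S2O3^2-) = 0.0197 × 0.180 = 3.55 × 10^-3 mol
n(I2) = n(S2O3^2-)/2 = 1.77 × 10^-3 mol
From the 2:5 ratio, n(MnO4^-) in the aliquot = 2/5 × 1.77 × 10^-3 = 7.09 × 10^-4 mol
[MnO4^-]_dilute = 7.09 × 10^-4 / 0.0194 = 0.0366 mol/L
[MnO4^-]_original = 0.0366 × 100.0/10.3 = 0.355 mol/L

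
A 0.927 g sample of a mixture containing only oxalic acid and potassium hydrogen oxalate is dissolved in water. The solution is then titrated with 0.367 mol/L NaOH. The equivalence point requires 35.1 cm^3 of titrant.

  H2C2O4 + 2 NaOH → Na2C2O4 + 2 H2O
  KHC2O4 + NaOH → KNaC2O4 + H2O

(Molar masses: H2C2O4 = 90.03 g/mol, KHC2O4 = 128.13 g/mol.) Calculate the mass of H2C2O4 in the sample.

0.392 g

n(NaOH) = 0.0351 × 0.367 = 0.0129 mol
Let x = n(H2C2O4), y = n(KHC2O4).
Titrant: 2x + 1y = 0.0129;  mass: 90.03x + 128.13y = 0.927
Solving, x = 4.35 × 10^-3 mol, y = 4.18 × 10^-3 mol
mass of H2C2O4 = 4.35 × 10^-3 × 90.03 = 0.392 g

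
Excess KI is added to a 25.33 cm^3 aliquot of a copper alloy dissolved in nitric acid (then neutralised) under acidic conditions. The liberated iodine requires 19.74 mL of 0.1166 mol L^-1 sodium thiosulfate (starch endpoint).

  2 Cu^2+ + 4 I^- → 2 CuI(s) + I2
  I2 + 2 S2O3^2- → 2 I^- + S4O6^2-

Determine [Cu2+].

n(S2O3^2-) = 0.01974 × 0.1166 = 2.302 × 10^-3 mol
n(I2) = n(S2O3^2-)/2 = 1.151 × 10^-3 mol
From the 2:1 ratio, n(Cu2+) in the aliquot = 2/1 × 1.151 × 10^-3 = 2.302 × 10^-3 mol
[Cu2+] = 2.302 × 10^-3 / 0.02533 = 0.09087 mol/L

0.09087 mol/L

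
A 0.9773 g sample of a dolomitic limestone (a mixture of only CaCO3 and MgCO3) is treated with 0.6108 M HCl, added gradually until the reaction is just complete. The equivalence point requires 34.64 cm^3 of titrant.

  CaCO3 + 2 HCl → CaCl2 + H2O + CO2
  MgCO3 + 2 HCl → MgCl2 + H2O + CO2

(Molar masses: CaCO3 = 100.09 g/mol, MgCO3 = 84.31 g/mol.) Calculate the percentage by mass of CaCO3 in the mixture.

55.41 %

n(HCl) = 0.03464 × 0.6108 = 0.02116 mol
Let x = n(CaCO3), y = n(MgCO3).
Titrant: 2x + 2y = 0.02116;  mass: 100.09x + 84.31y = 0.9773
Solving, x = 5.411 × 10^-3 mol, y = 5.168 × 10^-3 mol
mass of CaCO3 = 5.411 × 10^-3 × 100.09 = 0.5416 g
% CaCO3 = 0.5416 / 0.9773 × 100 = 55.41 %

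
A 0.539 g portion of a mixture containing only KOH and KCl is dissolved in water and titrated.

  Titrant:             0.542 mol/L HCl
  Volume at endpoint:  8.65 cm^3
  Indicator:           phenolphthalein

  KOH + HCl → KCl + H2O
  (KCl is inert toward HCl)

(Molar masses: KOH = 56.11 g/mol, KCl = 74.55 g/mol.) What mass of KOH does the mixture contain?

0.263 g

n(HCl) = 0.00865 × 0.542 = 4.69 × 10^-3 mol
Let x = n(KOH), y = n(KCl).
Titrant: 1x = 4.69 × 10^-3;  mass: 56.11x + 74.55y = 0.539
Solving, x = 4.69 × 10^-3 mol, y = 3.70 × 10^-3 mol
mass of KOH = 4.69 × 10^-3 × 56.11 = 0.263 g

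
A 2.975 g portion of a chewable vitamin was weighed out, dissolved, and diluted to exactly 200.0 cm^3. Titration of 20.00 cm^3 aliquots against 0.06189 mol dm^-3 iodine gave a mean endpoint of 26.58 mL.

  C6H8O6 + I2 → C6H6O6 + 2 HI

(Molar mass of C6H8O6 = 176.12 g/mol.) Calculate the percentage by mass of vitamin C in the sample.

n(I2) per titration = 0.02658 × 0.06189 = 1.645 × 10^-3 mol
n(C6H8O6) in each aliquot = 1.645 × 10^-3 mol (1:1 ratio)
n(C6H8O6) in the whole flask = 1.645 × 10^-3 × 200.0/20.00 = 0.01645 mol
mass of C6H8O6 = 0.01645 × 176.12 = 2.897 g
% C6H8O6 = 2.897 / 2.975 × 100 = 97.39 %

97.39 %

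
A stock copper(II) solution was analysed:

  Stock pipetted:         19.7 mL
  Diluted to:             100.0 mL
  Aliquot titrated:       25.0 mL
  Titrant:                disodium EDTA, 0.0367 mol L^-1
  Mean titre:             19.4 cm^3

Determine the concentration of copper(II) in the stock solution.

Cu^2+ + EDTA^4- → [Cu(EDTA)]^2-
n(EDTA) = 0.0194 × 0.0367 = 7.12 × 10^-4 mol
n(Cu2+) in the aliquot = 7.12 × 10^-4 mol (1:1 ratio)
[Cu2+]_dilute = 7.12 × 10^-4 / 0.0250 = 0.0285 mol/L
Dilution factor = 100.0 / 19.7 = 5.076
[Cu2+]_stock = 0.0285 × 5.076 = 0.145 mol/L

0.145 mol/L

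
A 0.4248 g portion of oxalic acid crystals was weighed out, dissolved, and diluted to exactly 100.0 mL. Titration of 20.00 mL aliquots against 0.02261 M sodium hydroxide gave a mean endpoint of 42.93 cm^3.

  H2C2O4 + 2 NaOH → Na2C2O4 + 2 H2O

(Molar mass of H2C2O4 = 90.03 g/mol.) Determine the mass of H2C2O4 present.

0.2185 g

n(NaOH) per titration = 0.04293 × 0.02261 = 9.706 × 10^-4 mol
From the 1:2 ratio, n(H2C2O4) in each aliquot = 1/2 × 9.706 × 10^-4 = 4.853 × 10^-4 mol
n(H2C2O4) in the whole flask = 4.853 × 10^-4 × 100.0/20.00 = 2.427 × 10^-3 mol
mass of H2C2O4 = 2.427 × 10^-3 × 90.03 = 0.2185 g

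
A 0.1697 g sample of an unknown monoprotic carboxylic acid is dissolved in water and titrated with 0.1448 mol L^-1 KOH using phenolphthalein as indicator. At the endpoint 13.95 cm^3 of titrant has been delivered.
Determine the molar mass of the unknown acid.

84.01 g/mol

n(KOH) = 0.01395 L × 0.1448 mol/L = 2.020 × 10^-3 mol
n(HA) = 2.020 × 10^-3 mol (1:1 ratio)
M = m / n = 0.1697 g / 2.020 × 10^-3 mol = 84.01 g/mol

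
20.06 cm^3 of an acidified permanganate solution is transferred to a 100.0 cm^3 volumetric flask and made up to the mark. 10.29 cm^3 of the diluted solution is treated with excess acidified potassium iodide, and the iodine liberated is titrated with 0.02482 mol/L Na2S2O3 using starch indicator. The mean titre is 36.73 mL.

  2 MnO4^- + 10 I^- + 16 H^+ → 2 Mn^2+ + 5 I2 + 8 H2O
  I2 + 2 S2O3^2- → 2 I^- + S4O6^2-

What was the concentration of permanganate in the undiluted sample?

n(S2O3^2-) = 0.03673 × 0.02482 = 9.116 × 10^-4 mol
n(I2) = n(S2O3^2-)/2 = 4.558 × 10^-4 mol
From the 2:5 ratio, n(MnO4^-) in the aliquot = 2/5 × 4.558 × 10^-4 = 1.823 × 10^-4 mol
[MnO4^-]_dilute = 1.823 × 10^-4 / 0.01029 = 0.01772 mol/L
[MnO4^-]_original = 0.01772 × 100.0/20.06 = 0.08833 mol/L

0.08833 mol/L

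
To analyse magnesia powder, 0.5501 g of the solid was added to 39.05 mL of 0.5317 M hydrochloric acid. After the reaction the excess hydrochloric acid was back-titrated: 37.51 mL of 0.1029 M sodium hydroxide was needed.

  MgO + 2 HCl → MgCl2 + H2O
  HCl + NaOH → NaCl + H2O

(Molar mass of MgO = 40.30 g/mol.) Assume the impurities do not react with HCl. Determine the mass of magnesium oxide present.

0.3406 g

n(HCl) added = 0.03905 × 0.5317 = 0.02076 mol
n(NaOH) used in back-titration = 0.03751 × 0.1029 = 3.860 × 10^-3 mol
n(HCl) left over = 3.860 × 10^-3 mol (1:1 ratio)
n(HCl) consumed by analyte = 0.02076 − 3.860 × 10^-3 = 0.01690 mol
From the 1:2 ratio, n(MgO) = 1/2 × 0.01690 = 8.452 × 10^-3 mol
mass of MgO = 8.452 × 10^-3 × 40.30 = 0.3406 g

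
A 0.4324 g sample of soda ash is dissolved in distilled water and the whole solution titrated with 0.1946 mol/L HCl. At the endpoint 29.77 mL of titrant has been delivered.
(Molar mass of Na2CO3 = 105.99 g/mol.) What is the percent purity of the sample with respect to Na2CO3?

Na2CO3 + 2 HCl → 2 NaCl + H2O + CO2
n(HCl) = 0.02977 L × 0.1946 mol/L = 5.793 × 10^-3 mol
From the 1:2 ratio, n(Na2CO3) = 1/2 × 5.793 × 10^-3 = 2.897 × 10^-3 mol
mass of Na2CO3 = 2.897 × 10^-3 × 105.99 g/mol = 0.3070 g
% Na2CO3 = 0.3070 / 0.4324 × 100 = 71.00 %

71.00 %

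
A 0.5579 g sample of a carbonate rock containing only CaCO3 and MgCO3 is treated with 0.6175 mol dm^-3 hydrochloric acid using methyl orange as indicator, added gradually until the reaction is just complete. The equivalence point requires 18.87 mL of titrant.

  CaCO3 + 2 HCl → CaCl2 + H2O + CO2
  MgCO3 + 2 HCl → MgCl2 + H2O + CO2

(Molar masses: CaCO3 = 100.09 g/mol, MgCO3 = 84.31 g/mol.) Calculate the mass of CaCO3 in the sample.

n(HCl) = 0.01887 × 0.6175 = 0.01165 mol
Let x = n(CaCO3), y = n(MgCO3).
Titrant: 2x + 2y = 0.01165;  mass: 100.09x + 84.31y = 0.5579
Solving, x = 4.227 × 10^-3 mol, y = 1.599 × 10^-3 mol
mass of CaCO3 = 4.227 × 10^-3 × 100.09 = 0.4231 g

0.4231 g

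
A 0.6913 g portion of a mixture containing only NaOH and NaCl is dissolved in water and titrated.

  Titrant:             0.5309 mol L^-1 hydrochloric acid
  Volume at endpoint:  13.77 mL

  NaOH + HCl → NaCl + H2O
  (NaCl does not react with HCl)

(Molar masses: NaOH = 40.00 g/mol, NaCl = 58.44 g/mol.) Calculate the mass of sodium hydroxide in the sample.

n(HCl) = 0.01377 × 0.5309 = 7.310 × 10^-3 mol
Let x = n(NaOH), y = n(NaCl).
Titrant: 1x = 7.310 × 10^-3;  mass: 40.00x + 58.44y = 0.6913
Solving, x = 7.310 × 10^-3 mol, y = 6.825 × 10^-3 mol
mass of NaOH = 7.310 × 10^-3 × 40.00 = 0.2924 g

0.2924 g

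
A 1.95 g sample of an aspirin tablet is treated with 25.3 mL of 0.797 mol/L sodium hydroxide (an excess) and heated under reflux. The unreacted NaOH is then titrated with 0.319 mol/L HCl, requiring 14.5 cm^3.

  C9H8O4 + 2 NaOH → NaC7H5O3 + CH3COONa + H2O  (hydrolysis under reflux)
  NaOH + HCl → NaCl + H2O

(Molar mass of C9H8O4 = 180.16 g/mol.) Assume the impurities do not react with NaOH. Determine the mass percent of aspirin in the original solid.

n(NaOH) added = 0.0253 × 0.797 = 0.0202 mol
n(HCl) used in back-titration = 0.0145 × 0.319 = 4.63 × 10^-3 mol
n(NaOH) left over = 4.63 × 10^-3 mol (1:1 ratio)
n(NaOH) consumed by analyte = 0.0202 − 4.63 × 10^-3 = 0.0155 mol
From the 1:2 ratio, n(C9H8O4) = 1/2 × 0.0155 = 7.77 × 10^-3 mol
mass of C9H8O4 = 7.77 × 10^-3 × 180.16 = 1.40 g
% C9H8O4 = 1.40 / 1.95 × 100 = 71.8 %

71.8 %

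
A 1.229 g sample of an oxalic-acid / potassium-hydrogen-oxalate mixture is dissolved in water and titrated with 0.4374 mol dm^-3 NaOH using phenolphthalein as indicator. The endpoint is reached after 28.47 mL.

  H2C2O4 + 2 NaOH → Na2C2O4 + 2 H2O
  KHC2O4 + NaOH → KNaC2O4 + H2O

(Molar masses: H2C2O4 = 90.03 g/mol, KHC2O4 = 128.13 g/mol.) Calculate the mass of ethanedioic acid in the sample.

n(NaOH) = 0.02847 × 0.4374 = 0.01245 mol
Let x = n(H2C2O4), y = n(KHC2O4).
Titrant: 2x + 1y = 0.01245;  mass: 90.03x + 128.13y = 1.229
Solving, x = 2.205 × 10^-3 mol, y = 8.042 × 10^-3 mol
mass of H2C2O4 = 2.205 × 10^-3 × 90.03 = 0.1985 g

0.1985 g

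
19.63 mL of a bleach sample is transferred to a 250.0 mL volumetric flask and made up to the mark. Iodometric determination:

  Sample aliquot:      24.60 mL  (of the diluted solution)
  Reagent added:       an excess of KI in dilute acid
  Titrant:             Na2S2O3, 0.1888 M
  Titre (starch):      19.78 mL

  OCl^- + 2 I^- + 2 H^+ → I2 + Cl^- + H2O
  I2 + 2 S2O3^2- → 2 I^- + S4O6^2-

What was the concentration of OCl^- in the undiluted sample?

n(S2O3^2-) = 0.01978 × 0.1888 = 3.734 × 10^-3 mol
n(I2) = n(S2O3^2-)/2 = 1.867 × 10^-3 mol
n(OCl^-) in the aliquot = 1.867 × 10^-3 mol (1:1 ratio)
[OCl^-]_dilute = 1.867 × 10^-3 / 0.02460 = 0.07590 mol/L
[OCl^-]_original = 0.07590 × 250.0/19.63 = 0.9667 mol/L

0.9667 M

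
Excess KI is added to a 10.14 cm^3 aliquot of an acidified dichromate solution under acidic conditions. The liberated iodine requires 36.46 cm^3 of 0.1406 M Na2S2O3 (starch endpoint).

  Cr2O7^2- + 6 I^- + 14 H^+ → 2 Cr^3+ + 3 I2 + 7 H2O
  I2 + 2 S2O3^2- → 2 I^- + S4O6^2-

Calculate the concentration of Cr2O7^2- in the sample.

n(S2O3^2-) = 0.03646 × 0.1406 = 5.126 × 10^-3 mol
n(I2) = n(S2O3^2-)/2 = 2.563 × 10^-3 mol
From the 1:3 ratio, n(Cr2O7^2-) in the aliquot = 1/3 × 2.563 × 10^-3 = 8.544 × 10^-4 mol
[Cr2O7^2-] = 8.544 × 10^-4 / 0.01014 = 0.08426 mol/L

0.08426 M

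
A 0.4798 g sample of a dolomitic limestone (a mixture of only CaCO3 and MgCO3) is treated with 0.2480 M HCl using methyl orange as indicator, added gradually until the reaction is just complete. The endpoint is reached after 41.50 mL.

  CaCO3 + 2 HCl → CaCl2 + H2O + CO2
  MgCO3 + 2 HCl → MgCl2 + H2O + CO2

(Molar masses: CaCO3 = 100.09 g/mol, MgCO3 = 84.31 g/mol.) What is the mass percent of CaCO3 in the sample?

n(HCl) = 0.04150 × 0.2480 = 0.01029 mol
Let x = n(CaCO3), y = n(MgCO3).
Titrant: 2x + 2y = 0.01029;  mass: 100.09x + 84.31y = 0.4798
Solving, x = 2.911 × 10^-3 mol, y = 2.235 × 10^-3 mol
mass of CaCO3 = 2.911 × 10^-3 × 100.09 = 0.2914 g
% CaCO3 = 0.2914 / 0.4798 × 100 = 60.73 %

60.73 %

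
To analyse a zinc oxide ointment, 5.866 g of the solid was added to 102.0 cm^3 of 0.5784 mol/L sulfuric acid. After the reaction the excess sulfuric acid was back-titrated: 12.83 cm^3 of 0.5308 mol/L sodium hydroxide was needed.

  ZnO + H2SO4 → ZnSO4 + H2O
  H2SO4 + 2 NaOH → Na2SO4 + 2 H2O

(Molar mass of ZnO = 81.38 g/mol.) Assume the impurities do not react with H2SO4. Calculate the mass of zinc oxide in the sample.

n(H2SO4) added = 0.1020 × 0.5784 = 0.05900 mol
n(NaOH) used in back-titration = 0.01283 × 0.5308 = 6.810 × 10^-3 mol
From the 1:2 ratio, n(H2SO4) left over = 1/2 × 6.810 × 10^-3 = 3.405 × 10^-3 mol
n(H2SO4) consumed by analyte = 0.05900 − 3.405 × 10^-3 = 0.05559 mol
n(ZnO) = 0.05559 mol (1:1 ratio)
mass of ZnO = 0.05559 × 81.38 = 4.524 g

4.524 g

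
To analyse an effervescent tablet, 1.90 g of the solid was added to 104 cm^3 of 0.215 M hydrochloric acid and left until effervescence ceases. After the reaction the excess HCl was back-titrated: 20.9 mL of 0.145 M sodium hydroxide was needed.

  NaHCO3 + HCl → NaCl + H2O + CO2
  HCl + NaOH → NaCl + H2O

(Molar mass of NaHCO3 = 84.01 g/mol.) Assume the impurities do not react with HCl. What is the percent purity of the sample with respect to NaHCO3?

n(HCl) added = 0.104 × 0.215 = 0.0224 mol
n(NaOH) used in back-titration = 0.0209 × 0.145 = 3.03 × 10^-3 mol
n(HCl) left over = 3.03 × 10^-3 mol (1:1 ratio)
n(HCl) consumed by analyte = 0.0224 − 3.03 × 10^-3 = 0.0193 mol
n(NaHCO3) = 0.0193 mol (1:1 ratio)
mass of NaHCO3 = 0.0193 × 84.01 = 1.62 g
% NaHCO3 = 1.62 / 1.90 × 100 = 85.5 %

85.5 %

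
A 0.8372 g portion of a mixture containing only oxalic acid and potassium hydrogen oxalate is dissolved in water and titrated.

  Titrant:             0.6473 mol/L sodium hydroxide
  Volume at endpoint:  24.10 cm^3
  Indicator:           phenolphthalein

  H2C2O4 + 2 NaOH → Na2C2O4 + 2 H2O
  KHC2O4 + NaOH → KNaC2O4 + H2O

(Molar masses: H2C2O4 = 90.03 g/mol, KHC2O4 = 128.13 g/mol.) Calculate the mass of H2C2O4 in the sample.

0.6291 g

n(NaOH) = 0.02410 × 0.6473 = 0.01560 mol
Let x = n(H2C2O4), y = n(KHC2O4).
Titrant: 2x + 1y = 0.01560;  mass: 90.03x + 128.13y = 0.8372
Solving, x = 6.988 × 10^-3 mol, y = 1.624 × 10^-3 mol
mass of H2C2O4 = 6.988 × 10^-3 × 90.03 = 0.6291 g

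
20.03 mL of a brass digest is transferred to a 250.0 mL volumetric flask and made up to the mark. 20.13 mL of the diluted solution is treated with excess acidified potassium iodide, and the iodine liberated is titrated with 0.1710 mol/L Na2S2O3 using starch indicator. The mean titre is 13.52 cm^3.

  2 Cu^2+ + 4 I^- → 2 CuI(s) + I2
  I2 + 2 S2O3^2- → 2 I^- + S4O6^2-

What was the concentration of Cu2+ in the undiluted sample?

n(S2O3^2-) = 0.01352 × 0.1710 = 2.312 × 10^-3 mol
n(I2) = n(S2O3^2-)/2 = 1.156 × 10^-3 mol
From the 2:1 ratio, n(Cu2+) in the aliquot = 2/1 × 1.156 × 10^-3 = 2.312 × 10^-3 mol
[Cu2+]_dilute = 2.312 × 10^-3 / 0.02013 = 0.1148 mol/L
[Cu2+]_original = 0.1148 × 250.0/20.03 = 1.433 mol/L

1.433 mol/L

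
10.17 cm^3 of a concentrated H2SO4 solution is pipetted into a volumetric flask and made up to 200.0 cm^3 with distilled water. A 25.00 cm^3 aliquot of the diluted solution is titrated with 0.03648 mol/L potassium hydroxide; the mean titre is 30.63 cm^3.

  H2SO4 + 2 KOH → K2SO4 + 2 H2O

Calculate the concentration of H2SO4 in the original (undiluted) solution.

n(KOH) = 0.03063 × 0.03648 = 1.117 × 10^-3 mol
From the 1:2 ratio, n(H2SO4) in the aliquot = 1/2 × 1.117 × 10^-3 = 5.587 × 10^-4 mol
[H2SO4]_dilute = 5.587 × 10^-4 / 0.02500 = 0.02235 mol/L
Dilution factor = 200.0 / 10.17 = 19.67
[H2SO4]_stock = 0.02235 × 19.67 = 0.4395 mol/L

0.4395 mol/L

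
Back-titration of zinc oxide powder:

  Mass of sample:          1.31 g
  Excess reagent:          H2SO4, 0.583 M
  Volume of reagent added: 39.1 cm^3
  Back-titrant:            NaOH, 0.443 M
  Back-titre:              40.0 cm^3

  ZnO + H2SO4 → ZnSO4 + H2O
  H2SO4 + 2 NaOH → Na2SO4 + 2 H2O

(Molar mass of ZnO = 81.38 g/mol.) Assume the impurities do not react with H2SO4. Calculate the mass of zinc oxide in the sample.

1.13 g

n(H2SO4) added = 0.0391 × 0.583 = 0.0228 mol
n(NaOH) used in back-titration = 0.0400 × 0.443 = 0.0177 mol
From the 1:2 ratio, n(H2SO4) left over = 1/2 × 0.0177 = 8.86 × 10^-3 mol
n(H2SO4) consumed by analyte = 0.0228 − 8.86 × 10^-3 = 0.0139 mol
n(ZnO) = 0.0139 mol (1:1 ratio)
mass of ZnO = 0.0139 × 81.38 = 1.13 g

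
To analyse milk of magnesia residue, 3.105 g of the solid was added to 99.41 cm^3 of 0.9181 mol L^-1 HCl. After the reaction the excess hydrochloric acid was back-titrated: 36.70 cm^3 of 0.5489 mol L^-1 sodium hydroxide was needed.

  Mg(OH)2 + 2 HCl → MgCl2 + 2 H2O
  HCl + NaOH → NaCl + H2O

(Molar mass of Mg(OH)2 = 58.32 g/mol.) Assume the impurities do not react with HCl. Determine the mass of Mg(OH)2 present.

2.074 g

n(HCl) added = 0.09941 × 0.9181 = 0.09127 mol
n(NaOH) used in back-titration = 0.03670 × 0.5489 = 0.02014 mol
n(HCl) left over = 0.02014 mol (1:1 ratio)
n(HCl) consumed by analyte = 0.09127 − 0.02014 = 0.07112 mol
From the 1:2 ratio, n(Mg(OH)2) = 1/2 × 0.07112 = 0.03556 mol
mass of Mg(OH)2 = 0.03556 × 58.32 = 2.074 g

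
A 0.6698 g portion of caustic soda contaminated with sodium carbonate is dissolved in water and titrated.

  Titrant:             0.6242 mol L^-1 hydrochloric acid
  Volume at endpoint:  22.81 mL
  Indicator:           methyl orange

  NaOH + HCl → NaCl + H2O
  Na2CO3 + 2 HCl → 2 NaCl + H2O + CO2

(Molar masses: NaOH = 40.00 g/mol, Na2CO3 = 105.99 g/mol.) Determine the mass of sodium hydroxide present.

0.2608 g

n(HCl) = 0.02281 × 0.6242 = 0.01424 mol
Let x = n(NaOH), y = n(Na2CO3).
Titrant: 1x + 2y = 0.01424;  mass: 40.00x + 105.99y = 0.6698
Solving, x = 6.521 × 10^-3 mol, y = 3.858 × 10^-3 mol
mass of NaOH = 6.521 × 10^-3 × 40.00 = 0.2608 g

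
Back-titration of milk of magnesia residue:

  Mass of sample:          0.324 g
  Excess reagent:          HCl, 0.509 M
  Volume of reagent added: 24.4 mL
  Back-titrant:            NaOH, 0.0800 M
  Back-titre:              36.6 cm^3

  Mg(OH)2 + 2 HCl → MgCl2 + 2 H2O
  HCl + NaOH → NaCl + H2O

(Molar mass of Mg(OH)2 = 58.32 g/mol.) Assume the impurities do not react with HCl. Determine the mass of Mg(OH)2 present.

0.277 g

n(HCl) added = 0.0244 × 0.509 = 0.0124 mol
n(NaOH) used in back-titration = 0.0366 × 0.0800 = 2.93 × 10^-3 mol
n(HCl) left over = 2.93 × 10^-3 mol (1:1 ratio)
n(HCl) consumed by analyte = 0.0124 − 2.93 × 10^-3 = 9.49 × 10^-3 mol
From the 1:2 ratio, n(Mg(OH)2) = 1/2 × 9.49 × 10^-3 = 4.75 × 10^-3 mol
mass of Mg(OH)2 = 4.75 × 10^-3 × 58.32 = 0.277 g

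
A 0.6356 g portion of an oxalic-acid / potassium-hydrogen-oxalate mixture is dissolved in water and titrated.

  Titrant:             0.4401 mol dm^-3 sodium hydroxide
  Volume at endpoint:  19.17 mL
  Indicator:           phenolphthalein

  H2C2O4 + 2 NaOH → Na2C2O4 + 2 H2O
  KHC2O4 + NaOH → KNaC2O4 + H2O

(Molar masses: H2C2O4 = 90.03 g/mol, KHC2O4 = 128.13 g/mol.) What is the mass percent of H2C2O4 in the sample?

n(NaOH) = 0.01917 × 0.4401 = 8.437 × 10^-3 mol
Let x = n(H2C2O4), y = n(KHC2O4).
Titrant: 2x + 1y = 8.437 × 10^-3;  mass: 90.03x + 128.13y = 0.6356
Solving, x = 2.679 × 10^-3 mol, y = 3.078 × 10^-3 mol
mass of H2C2O4 = 2.679 × 10^-3 × 90.03 = 0.2412 g
% H2C2O4 = 0.2412 / 0.6356 × 100 = 37.95 %

37.95 %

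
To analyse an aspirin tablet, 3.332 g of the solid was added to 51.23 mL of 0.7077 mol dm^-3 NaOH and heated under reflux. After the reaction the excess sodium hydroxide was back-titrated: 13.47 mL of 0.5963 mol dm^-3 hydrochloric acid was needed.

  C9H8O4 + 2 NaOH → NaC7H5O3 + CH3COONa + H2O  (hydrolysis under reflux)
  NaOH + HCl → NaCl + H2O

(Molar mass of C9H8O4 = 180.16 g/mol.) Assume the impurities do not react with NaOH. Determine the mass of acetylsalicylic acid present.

n(NaOH) added = 0.05123 × 0.7077 = 0.03626 mol
n(HCl) used in back-titration = 0.01347 × 0.5963 = 8.032 × 10^-3 mol
n(NaOH) left over = 8.032 × 10^-3 mol (1:1 ratio)
n(NaOH) consumed by analyte = 0.03626 − 8.032 × 10^-3 = 0.02822 mol
From the 1:2 ratio, n(C9H8O4) = 1/2 × 0.02822 = 0.01411 mol
mass of C9H8O4 = 0.01411 × 180.16 = 2.542 g

2.542 g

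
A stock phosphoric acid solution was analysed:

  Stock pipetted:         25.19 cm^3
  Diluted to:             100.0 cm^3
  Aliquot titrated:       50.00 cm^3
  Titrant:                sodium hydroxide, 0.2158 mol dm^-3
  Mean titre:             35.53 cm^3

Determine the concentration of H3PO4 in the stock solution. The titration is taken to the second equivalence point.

H3PO4 + 2 NaOH → Na2HPO4 + 2 H2O
n(NaOH) = 0.03553 × 0.2158 = 7.667 × 10^-3 mol
From the 1:2 ratio, n(H3PO4) in the aliquot = 1/2 × 7.667 × 10^-3 = 3.834 × 10^-3 mol
[H3PO4]_dilute = 3.834 × 10^-3 / 0.05000 = 0.07667 mol/L
Dilution factor = 100.0 / 25.19 = 3.970
[H3PO4]_stock = 0.07667 × 3.970 = 0.3044 mol/L

0.3044 mol/L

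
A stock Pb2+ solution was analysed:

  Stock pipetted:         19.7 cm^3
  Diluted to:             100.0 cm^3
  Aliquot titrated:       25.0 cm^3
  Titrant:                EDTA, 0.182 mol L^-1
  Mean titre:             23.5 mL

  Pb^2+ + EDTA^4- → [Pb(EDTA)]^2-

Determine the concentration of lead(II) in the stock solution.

0.868 mol/L

n(EDTA) = 0.0235 × 0.182 = 4.28 × 10^-3 mol
n(Pb2+) in the aliquot = 4.28 × 10^-3 mol (1:1 ratio)
[Pb2+]_dilute = 4.28 × 10^-3 / 0.0250 = 0.171 mol/L
Dilution factor = 100.0 / 19.7 = 5.076
[Pb2+]_stock = 0.171 × 5.076 = 0.868 mol/L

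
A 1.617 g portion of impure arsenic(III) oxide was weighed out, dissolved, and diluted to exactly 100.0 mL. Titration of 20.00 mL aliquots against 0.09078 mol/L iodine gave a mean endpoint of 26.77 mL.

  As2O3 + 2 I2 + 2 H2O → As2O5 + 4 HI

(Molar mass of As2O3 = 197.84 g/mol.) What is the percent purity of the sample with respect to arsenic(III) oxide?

n(I2) per titration = 0.02677 × 0.09078 = 2.430 × 10^-3 mol
From the 1:2 ratio, n(As2O3) in each aliquot = 1/2 × 2.430 × 10^-3 = 1.215 × 10^-3 mol
n(As2O3) in the whole flask = 1.215 × 10^-3 × 100.0/20.00 = 6.075 × 10^-3 mol
mass of As2O3 = 6.075 × 10^-3 × 197.84 = 1.202 g
% As2O3 = 1.202 / 1.617 × 100 = 74.33 %

74.33 %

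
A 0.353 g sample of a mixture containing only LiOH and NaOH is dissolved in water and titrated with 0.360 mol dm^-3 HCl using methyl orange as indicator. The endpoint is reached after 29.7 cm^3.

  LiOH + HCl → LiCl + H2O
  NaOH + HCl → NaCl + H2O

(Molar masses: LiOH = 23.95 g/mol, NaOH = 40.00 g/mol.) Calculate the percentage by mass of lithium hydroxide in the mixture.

31.6 %

n(HCl) = 0.0297 × 0.360 = 0.0107 mol
Let x = n(LiOH), y = n(NaOH).
Titrant: 1x + 1y = 0.0107;  mass: 23.95x + 40.00y = 0.353
Solving, x = 4.65 × 10^-3 mol, y = 6.04 × 10^-3 mol
mass of LiOH = 4.65 × 10^-3 × 23.95 = 0.111 g
% LiOH = 0.111 / 0.353 × 100 = 31.6 %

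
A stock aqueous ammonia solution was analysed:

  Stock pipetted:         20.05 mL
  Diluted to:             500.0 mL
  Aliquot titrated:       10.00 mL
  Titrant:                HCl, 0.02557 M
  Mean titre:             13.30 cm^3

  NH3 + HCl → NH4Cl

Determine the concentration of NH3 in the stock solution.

n(HCl) = 0.01330 × 0.02557 = 3.401 × 10^-4 mol
n(NH3) in the aliquot = 3.401 × 10^-4 mol (1:1 ratio)
[NH3]_dilute = 3.401 × 10^-4 / 0.01000 = 0.03401 mol/L
Dilution factor = 500.0 / 20.05 = 24.94
[NH3]_stock = 0.03401 × 24.94 = 0.8481 mol/L

0.8481 M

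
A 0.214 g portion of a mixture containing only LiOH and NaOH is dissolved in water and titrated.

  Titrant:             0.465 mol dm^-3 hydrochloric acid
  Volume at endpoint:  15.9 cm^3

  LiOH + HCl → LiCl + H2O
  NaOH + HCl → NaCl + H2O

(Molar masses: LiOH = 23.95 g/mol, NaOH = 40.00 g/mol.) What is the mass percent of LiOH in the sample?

57.0 %

n(HCl) = 0.0159 × 0.465 = 7.39 × 10^-3 mol
Let x = n(LiOH), y = n(NaOH).
Titrant: 1x + 1y = 7.39 × 10^-3;  mass: 23.95x + 40.00y = 0.214
Solving, x = 5.09 × 10^-3 mol, y = 2.30 × 10^-3 mol
mass of LiOH = 5.09 × 10^-3 × 23.95 = 0.122 g
% LiOH = 0.122 / 0.214 × 100 = 57.0 %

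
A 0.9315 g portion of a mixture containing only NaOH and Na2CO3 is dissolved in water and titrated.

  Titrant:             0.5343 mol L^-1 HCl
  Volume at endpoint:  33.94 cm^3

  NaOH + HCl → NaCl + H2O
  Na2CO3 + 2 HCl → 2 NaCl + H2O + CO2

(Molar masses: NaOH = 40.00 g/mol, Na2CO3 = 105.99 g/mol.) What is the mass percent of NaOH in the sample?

n(HCl) = 0.03394 × 0.5343 = 0.01813 mol
Let x = n(NaOH), y = n(Na2CO3).
Titrant: 1x + 2y = 0.01813;  mass: 40.00x + 105.99y = 0.9315
Solving, x = 2.272 × 10^-3 mol, y = 7.931 × 10^-3 mol
mass of NaOH = 2.272 × 10^-3 × 40.00 = 0.09086 g
% NaOH = 0.09086 / 0.9315 × 100 = 9.754 %

9.754 %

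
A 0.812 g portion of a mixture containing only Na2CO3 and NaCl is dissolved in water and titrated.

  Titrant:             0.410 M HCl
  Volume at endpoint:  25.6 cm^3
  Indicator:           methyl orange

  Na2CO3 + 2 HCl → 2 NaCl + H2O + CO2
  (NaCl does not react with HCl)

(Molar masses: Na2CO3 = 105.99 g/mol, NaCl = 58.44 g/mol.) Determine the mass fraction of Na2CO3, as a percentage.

n(HCl) = 0.0256 × 0.410 = 0.0105 mol
Let x = n(Na2CO3), y = n(NaCl).
Titrant: 2x = 0.0105;  mass: 105.99x + 58.44y = 0.812
Solving, x = 5.25 × 10^-3 mol, y = 4.38 × 10^-3 mol
mass of Na2CO3 = 5.25 × 10^-3 × 105.99 = 0.556 g
% Na2CO3 = 0.556 / 0.812 × 100 = 68.5 %

68.5 %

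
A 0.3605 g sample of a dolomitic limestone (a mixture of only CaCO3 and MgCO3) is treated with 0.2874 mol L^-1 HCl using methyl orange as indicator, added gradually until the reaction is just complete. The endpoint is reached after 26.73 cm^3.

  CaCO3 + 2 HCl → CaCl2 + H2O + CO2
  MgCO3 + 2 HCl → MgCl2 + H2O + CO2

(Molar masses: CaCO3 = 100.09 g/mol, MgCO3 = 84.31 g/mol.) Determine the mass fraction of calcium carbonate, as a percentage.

64.50 %

n(HCl) = 0.02673 × 0.2874 = 7.682 × 10^-3 mol
Let x = n(CaCO3), y = n(MgCO3).
Titrant: 2x + 2y = 7.682 × 10^-3;  mass: 100.09x + 84.31y = 0.3605
Solving, x = 2.323 × 10^-3 mol, y = 1.518 × 10^-3 mol
mass of CaCO3 = 2.323 × 10^-3 × 100.09 = 0.2325 g
% CaCO3 = 0.2325 / 0.3605 × 100 = 64.50 %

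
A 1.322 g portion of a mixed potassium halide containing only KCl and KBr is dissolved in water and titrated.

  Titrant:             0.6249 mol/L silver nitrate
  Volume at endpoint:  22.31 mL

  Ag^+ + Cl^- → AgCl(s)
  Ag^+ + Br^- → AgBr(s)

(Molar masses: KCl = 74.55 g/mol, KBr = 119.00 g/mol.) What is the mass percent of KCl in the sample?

42.76 %

n(AgNO3) = 0.02231 × 0.6249 = 0.01394 mol
Let x = n(KCl), y = n(KBr).
Titrant: 1x + 1y = 0.01394;  mass: 74.55x + 119.00y = 1.322
Solving, x = 7.582 × 10^-3 mol, y = 6.359 × 10^-3 mol
mass of KCl = 7.582 × 10^-3 × 74.55 = 0.5653 g
% KCl = 0.5653 / 1.322 × 100 = 42.76 %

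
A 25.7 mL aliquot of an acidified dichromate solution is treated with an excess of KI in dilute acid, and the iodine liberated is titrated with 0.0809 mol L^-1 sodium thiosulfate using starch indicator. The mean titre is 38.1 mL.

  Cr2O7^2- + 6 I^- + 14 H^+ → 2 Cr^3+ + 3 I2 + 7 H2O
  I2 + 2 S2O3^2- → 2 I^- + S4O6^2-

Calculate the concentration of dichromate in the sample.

0.0200 mol/L

n(S2O3^2-) = 0.0381 × 0.0809 = 3.08 × 10^-3 mol
n(I2) = n(S2O3^2-)/2 = 1.54 × 10^-3 mol
From the 1:3 ratio, n(Cr2O7^2-) in the aliquot = 1/3 × 1.54 × 10^-3 = 5.14 × 10^-4 mol
[Cr2O7^2-] = 5.14 × 10^-4 / 0.0257 = 0.0200 mol/L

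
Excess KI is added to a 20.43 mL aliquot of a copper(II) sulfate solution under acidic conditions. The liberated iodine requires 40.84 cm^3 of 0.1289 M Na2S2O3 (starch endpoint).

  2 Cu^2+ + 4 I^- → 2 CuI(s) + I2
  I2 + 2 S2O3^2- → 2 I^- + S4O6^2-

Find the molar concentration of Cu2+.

n(S2O3^2-) = 0.04084 × 0.1289 = 5.264 × 10^-3 mol
n(I2) = n(S2O3^2-)/2 = 2.632 × 10^-3 mol
From the 2:1 ratio, n(Cu2+) in the aliquot = 2/1 × 2.632 × 10^-3 = 5.264 × 10^-3 mol
[Cu2+] = 5.264 × 10^-3 / 0.02043 = 0.2577 mol/L

0.2577 M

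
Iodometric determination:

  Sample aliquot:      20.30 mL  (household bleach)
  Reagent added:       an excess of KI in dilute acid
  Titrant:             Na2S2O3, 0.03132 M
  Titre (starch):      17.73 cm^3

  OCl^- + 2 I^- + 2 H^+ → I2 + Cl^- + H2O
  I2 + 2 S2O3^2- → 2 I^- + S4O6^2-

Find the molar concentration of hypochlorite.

0.01368 M

n(S2O3^2-) = 0.01773 × 0.03132 = 5.553 × 10^-4 mol
n(I2) = n(S2O3^2-)/2 = 2.777 × 10^-4 mol
n(OCl^-) in the aliquot = 2.777 × 10^-4 mol (1:1 ratio)
[OCl^-] = 2.777 × 10^-4 / 0.02030 = 0.01368 mol/L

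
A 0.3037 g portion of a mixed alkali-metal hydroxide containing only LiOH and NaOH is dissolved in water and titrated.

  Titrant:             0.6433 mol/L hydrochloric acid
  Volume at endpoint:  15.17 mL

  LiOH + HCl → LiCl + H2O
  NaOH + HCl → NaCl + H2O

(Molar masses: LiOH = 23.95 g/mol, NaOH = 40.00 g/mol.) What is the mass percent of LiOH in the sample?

42.58 %

n(HCl) = 0.01517 × 0.6433 = 9.759 × 10^-3 mol
Let x = n(LiOH), y = n(NaOH).
Titrant: 1x + 1y = 9.759 × 10^-3;  mass: 23.95x + 40.00y = 0.3037
Solving, x = 5.399 × 10^-3 mol, y = 4.360 × 10^-3 mol
mass of LiOH = 5.399 × 10^-3 × 23.95 = 0.1293 g
% LiOH = 0.1293 / 0.3037 × 100 = 42.58 %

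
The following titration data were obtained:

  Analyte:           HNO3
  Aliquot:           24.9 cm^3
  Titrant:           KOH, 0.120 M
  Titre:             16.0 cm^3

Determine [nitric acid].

0.0771 M

HNO3 + KOH → KNO3 + H2O
n(KOH) = 0.0160 L × 0.120 mol/L = 1.92 × 10^-3 mol
n(HNO3) = 1.92 × 10^-3 mol (1:1 mole ratio)
[HNO3] = 1.92 × 10^-3 mol / 0.0249 L = 0.0771 mol/L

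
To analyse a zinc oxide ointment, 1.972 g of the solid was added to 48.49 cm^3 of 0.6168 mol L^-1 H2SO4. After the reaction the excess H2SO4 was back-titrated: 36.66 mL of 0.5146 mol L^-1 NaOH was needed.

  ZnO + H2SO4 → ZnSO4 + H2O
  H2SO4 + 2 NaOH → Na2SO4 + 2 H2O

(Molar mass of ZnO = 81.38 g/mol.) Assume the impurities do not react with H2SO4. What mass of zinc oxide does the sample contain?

n(H2SO4) added = 0.04849 × 0.6168 = 0.02991 mol
n(NaOH) used in back-titration = 0.03666 × 0.5146 = 0.01887 mol
From the 1:2 ratio, n(H2SO4) left over = 1/2 × 0.01887 = 9.433 × 10^-3 mol
n(H2SO4) consumed by analyte = 0.02991 − 9.433 × 10^-3 = 0.02048 mol
n(ZnO) = 0.02048 mol (1:1 ratio)
mass of ZnO = 0.02048 × 81.38 = 1.666 g

1.666 g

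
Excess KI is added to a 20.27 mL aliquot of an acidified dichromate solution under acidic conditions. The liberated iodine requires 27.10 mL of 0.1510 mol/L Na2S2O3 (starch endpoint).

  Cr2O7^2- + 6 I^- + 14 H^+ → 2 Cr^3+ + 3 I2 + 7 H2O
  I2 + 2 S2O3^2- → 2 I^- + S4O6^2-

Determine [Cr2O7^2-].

n(S2O3^2-) = 0.02710 × 0.1510 = 4.092 × 10^-3 mol
n(I2) = n(S2O3^2-)/2 = 2.046 × 10^-3 mol
From the 1:3 ratio, n(Cr2O7^2-) in the aliquot = 1/3 × 2.046 × 10^-3 = 6.820 × 10^-4 mol
[Cr2O7^2-] = 6.820 × 10^-4 / 0.02027 = 0.03365 mol/L

0.03365 mol/L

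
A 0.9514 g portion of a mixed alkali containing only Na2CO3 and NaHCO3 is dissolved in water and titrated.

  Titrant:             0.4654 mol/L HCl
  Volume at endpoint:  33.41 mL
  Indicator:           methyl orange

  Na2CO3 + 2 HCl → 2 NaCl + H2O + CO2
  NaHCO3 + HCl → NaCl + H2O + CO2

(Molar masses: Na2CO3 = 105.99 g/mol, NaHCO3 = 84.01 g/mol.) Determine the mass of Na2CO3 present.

n(HCl) = 0.03341 × 0.4654 = 0.01555 mol
Let x = n(Na2CO3), y = n(NaHCO3).
Titrant: 2x + 1y = 0.01555;  mass: 105.99x + 84.01y = 0.9514
Solving, x = 5.721 × 10^-3 mol, y = 4.107 × 10^-3 mol
mass of Na2CO3 = 5.721 × 10^-3 × 105.99 = 0.6064 g

0.6064 g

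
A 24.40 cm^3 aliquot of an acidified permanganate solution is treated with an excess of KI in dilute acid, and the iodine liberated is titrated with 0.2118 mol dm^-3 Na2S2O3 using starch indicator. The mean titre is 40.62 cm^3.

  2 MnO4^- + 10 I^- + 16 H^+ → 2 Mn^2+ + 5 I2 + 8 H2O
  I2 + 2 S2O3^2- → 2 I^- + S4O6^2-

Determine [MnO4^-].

n(S2O3^2-) = 0.04062 × 0.2118 = 8.603 × 10^-3 mol
n(I2) = n(S2O3^2-)/2 = 4.302 × 10^-3 mol
From the 2:5 ratio, n(MnO4^-) in the aliquot = 2/5 × 4.302 × 10^-3 = 1.721 × 10^-3 mol
[MnO4^-] = 1.721 × 10^-3 / 0.02440 = 0.07052 mol/L

0.07052 mol/L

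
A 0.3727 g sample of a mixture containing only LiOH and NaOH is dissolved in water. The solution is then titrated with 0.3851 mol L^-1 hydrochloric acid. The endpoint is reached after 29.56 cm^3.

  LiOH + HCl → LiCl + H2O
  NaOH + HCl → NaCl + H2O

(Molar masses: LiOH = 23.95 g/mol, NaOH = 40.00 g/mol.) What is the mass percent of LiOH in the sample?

33.09 %

n(HCl) = 0.02956 × 0.3851 = 0.01138 mol
Let x = n(LiOH), y = n(NaOH).
Titrant: 1x + 1y = 0.01138;  mass: 23.95x + 40.00y = 0.3727
Solving, x = 5.149 × 10^-3 mol, y = 6.235 × 10^-3 mol
mass of LiOH = 5.149 × 10^-3 × 23.95 = 0.1233 g
% LiOH = 0.1233 / 0.3727 × 100 = 33.09 %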